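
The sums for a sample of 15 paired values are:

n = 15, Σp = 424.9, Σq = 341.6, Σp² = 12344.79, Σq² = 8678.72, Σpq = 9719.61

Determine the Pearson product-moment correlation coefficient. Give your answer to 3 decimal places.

0.082

r = (nΣpq − ΣpΣq) / √[(nΣp² − (Σp)²)(nΣq² − (Σq)²)]
Numerator: 15×9719.61 − 424.9×341.6 = 648.31
Denominator: √[(185171.85 − 180540.01)(130180.8 − 116690.56)] = √[4631.84 × 13490.24] = 7904.7222
r = 648.31 / 7904.7222 ≈ 0.082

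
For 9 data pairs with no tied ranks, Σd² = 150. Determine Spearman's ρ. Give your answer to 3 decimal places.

-0.250

ρ = 1 − 6Σd² / [n(n²−1)] = 1 − 6×150 / (9×80)
  = 1 − 900/720 = 1 − 1.2500 ≈ -0.250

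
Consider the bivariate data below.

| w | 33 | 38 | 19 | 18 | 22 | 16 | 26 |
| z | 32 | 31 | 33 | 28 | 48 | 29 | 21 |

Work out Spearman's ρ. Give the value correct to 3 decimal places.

Rank w: 6, 7, 3, 2, 4, 1, 5
Rank z: 5, 4, 6, 2, 7, 3, 1
d = rank(w) − rank(z): 1, 3, -3, 0, -3, -2, 4; Σd² = 48
ρ = 1 − 6Σd² / [n(n²−1)] = 1 − 6×48 / (7×48) = 1 − 288/336 ≈ 0.143

0.143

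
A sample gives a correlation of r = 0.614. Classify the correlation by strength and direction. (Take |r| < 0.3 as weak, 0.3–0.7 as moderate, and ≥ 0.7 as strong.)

r = 0.614 > 0 so the relationship is positive.
|r| = 0.614, which falls in the moderate range.

moderate positive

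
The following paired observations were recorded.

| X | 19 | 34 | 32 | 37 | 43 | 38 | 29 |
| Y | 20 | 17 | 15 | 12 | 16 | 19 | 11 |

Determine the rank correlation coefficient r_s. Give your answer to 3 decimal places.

Rank X: 1, 4, 3, 5, 7, 6, 2
Rank Y: 7, 5, 3, 2, 4, 6, 1
d = rank(X) − rank(Y): -6, -1, 0, 3, 3, 0, 1; Σd² = 56
ρ = 1 − 6Σd² / [n(n²−1)] = 1 − 6×56 / (7×48) = 1 − 336/336 ≈ 0.000

0.000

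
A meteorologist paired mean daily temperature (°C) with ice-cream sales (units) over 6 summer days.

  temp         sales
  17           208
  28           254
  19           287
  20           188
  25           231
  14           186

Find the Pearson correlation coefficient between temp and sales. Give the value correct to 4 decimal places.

n = 6, Σx = 123, Σy = 1354, Σx² = 2655, Σy² = 313450, Σxy = 28240
nΣxy − ΣxΣy = 169440 − 166542 = 2898
nΣx² − (Σx)² = 15930 − 15129 = 801; nΣy² − (Σy)² = 1880700 − 1833316 = 47384
r = 2898 / √(801 × 47384) = 2898 / 6160.7292 ≈ 0.4704

0.4704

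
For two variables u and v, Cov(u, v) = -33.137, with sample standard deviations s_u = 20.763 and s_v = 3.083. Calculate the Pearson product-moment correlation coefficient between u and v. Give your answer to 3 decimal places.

-0.518

r = Cov(u,v) / (s_u · s_v) = -33.137 / (20.763 × 3.083)
  = -33.137 / 64.0123 ≈ -0.518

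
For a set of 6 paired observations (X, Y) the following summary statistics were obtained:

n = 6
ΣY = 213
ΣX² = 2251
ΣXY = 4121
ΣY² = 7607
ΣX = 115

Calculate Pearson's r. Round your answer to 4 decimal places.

r = (nΣXY − ΣXΣY) / √[(nΣX² − (ΣX)²)(nΣY² − (ΣY)²)]
Numerator: 6×4121 − 115×213 = 231
Denominator: √[(13506 − 13225)(45642 − 45369)] = √[281 × 273] = 276.9711
r = 231 / 276.9711 ≈ 0.8340

0.8340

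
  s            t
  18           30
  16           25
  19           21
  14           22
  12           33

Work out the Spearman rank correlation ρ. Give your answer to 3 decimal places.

-0.600

Rank s: 4, 3, 5, 2, 1
Rank t: 4, 3, 1, 2, 5
d = rank(s) − rank(t): 0, 0, 4, 0, -4; Σd² = 32
ρ = 1 − 6Σd² / [n(n²−1)] = 1 − 6×32 / (5×24) = 1 − 192/120 ≈ -0.600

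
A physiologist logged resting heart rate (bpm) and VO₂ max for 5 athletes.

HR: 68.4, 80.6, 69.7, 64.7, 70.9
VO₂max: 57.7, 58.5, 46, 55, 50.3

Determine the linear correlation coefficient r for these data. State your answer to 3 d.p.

0.302

n = 5, Σx = 354.3, Σy = 267.5, Σx² = 25245.91, Σy² = 14422.63, Σxy = 18992.75
nΣxy − ΣxΣy = 94963.75 − 94775.25 = 188.5
nΣx² − (Σx)² = 126229.55 − 125528.49 = 701.06; nΣy² − (Σy)² = 72113.15 − 71556.25 = 556.9
r = 188.5 / √(701.06 × 556.9) = 188.5 / 624.8362 ≈ 0.302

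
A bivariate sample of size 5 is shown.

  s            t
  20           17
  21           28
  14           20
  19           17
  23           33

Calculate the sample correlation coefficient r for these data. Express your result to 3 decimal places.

0.611

n = 5, Σs = 97, Σt = 115, Σs² = 1927, Σt² = 2851, Σst = 2290
nΣst − ΣsΣt = 11450 − 11155 = 295
nΣs² − (Σs)² = 9635 − 9409 = 226; nΣt² − (Σt)² = 14255 − 13225 = 1030
r = 295 / √(226 × 1030) = 295 / 482.4728 ≈ 0.611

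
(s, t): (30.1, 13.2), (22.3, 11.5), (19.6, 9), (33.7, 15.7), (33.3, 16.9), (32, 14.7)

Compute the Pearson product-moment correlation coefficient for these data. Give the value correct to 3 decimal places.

0.956

n = 6, Σs = 171, Σt = 81, Σs² = 5056.04, Σt² = 1135.68, Σst = 2392.43
nΣst − ΣsΣt = 14354.58 − 13851 = 503.58
nΣs² − (Σs)² = 30336.24 − 29241 = 1095.24; nΣt² − (Σt)² = 6814.08 − 6561 = 253.08
r = 503.58 / √(1095.24 × 253.08) = 503.58 / 526.4820 ≈ 0.956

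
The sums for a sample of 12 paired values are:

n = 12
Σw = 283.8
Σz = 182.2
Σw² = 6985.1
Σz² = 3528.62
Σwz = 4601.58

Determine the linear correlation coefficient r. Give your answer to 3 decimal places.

r = (nΣwz − ΣwΣz) / √[(nΣw² − (Σw)²)(nΣz² − (Σz)²)]
Numerator: 12×4601.58 − 283.8×182.2 = 3510.6
Denominator: √[(83821.2 − 80542.44)(42343.44 − 33196.84)] = √[3278.76 × 9146.6] = 5476.2675
r = 3510.6 / 5476.2675 ≈ 0.641

0.641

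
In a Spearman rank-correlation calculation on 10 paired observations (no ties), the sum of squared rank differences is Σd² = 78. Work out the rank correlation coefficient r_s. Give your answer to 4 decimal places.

ρ = 1 − 6Σd² / [n(n²−1)] = 1 − 6×78 / (10×99)
  = 1 − 468/990 = 1 − 0.47273 ≈ 0.5273

0.5273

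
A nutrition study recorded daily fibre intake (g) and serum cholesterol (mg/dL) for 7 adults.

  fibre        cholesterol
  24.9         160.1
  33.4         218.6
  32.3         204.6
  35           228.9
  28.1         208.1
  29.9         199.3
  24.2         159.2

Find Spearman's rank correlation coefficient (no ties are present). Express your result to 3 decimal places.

0.893

Rank fibre: 2, 6, 5, 7, 3, 4, 1
Rank cholesterol: 2, 6, 4, 7, 5, 3, 1
d = rank(fibre) − rank(cholesterol): 0, 0, 1, 0, -2, 1, 0; Σd² = 6
ρ = 1 − 6Σd² / [n(n²−1)] = 1 − 6×6 / (7×48) = 1 − 36/336 ≈ 0.893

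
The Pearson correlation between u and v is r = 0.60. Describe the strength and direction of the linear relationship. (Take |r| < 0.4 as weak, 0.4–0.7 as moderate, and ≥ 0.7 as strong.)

moderate positive

r = 0.60 > 0 so the relationship is positive.
|r| = 0.60, which falls in the moderate range.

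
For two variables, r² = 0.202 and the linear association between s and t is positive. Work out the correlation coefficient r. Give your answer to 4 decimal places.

|r| = √0.202 = 0.4494
The association is positive, so r = 0.4494.

0.4494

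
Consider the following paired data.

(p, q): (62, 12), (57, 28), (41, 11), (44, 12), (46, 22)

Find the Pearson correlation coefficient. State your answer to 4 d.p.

n = 5, Σp = 250, Σq = 85, Σp² = 12826, Σq² = 1677, Σpq = 4331
nΣpq − ΣpΣq = 21655 − 21250 = 405
nΣp² − (Σp)² = 64130 − 62500 = 1630; nΣq² − (Σq)² = 8385 − 7225 = 1160
r = 405 / √(1630 × 1160) = 405 / 1375.0636 ≈ 0.2945

0.2945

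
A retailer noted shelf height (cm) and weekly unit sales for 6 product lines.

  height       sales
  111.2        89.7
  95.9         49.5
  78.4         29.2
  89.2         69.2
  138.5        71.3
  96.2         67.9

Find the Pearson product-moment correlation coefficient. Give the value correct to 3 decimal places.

0.603

n = 6, Σx = 609.4, Σy = 376.8, Σx² = 64102.14, Σy² = 25831.72, Σxy = 39590.64
nΣxy − ΣxΣy = 237543.84 − 229621.92 = 7921.92
nΣx² − (Σx)² = 384612.84 − 371368.36 = 13244.48; nΣy² − (Σy)² = 154990.32 − 141978.24 = 13012.08
r = 7921.92 / √(13244.48 × 13012.08) = 7921.92 / 13127.7657 ≈ 0.603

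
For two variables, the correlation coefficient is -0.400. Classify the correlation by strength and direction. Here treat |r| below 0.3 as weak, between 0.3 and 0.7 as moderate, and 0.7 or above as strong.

moderate negative

r = -0.400 < 0 so the relationship is negative.
|r| = 0.400, which falls in the moderate range.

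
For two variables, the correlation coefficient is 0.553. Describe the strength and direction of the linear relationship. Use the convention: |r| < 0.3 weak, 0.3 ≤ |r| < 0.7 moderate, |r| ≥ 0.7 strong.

moderate positive

r = 0.553 > 0 so the relationship is positive.
|r| = 0.553, which falls in the moderate range.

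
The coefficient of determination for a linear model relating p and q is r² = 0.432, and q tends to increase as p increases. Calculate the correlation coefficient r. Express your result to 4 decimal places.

|r| = √0.432 = 0.6573
The association is positive, so r = 0.6573.

0.6573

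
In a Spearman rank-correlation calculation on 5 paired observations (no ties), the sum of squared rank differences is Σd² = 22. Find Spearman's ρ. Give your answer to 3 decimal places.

-0.100

ρ = 1 − 6Σd² / [n(n²−1)] = 1 − 6×22 / (5×24)
  = 1 − 132/120 = 1 − 1.1000 ≈ -0.100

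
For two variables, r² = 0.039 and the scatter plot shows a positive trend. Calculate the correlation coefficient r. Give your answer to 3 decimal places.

0.197

|r| = √0.039 = 0.197
The association is positive, so r = 0.197.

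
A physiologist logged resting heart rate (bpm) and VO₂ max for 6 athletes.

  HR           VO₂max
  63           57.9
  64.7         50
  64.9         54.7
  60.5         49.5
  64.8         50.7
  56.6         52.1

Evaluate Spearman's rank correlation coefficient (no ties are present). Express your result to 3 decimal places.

Rank HR: 3, 4, 6, 2, 5, 1
Rank VO₂max: 6, 2, 5, 1, 3, 4
d = rank(HR) − rank(VO₂max): -3, 2, 1, 1, 2, -3; Σd² = 28
ρ = 1 − 6Σd² / [n(n²−1)] = 1 − 6×28 / (6×35) = 1 − 168/210 ≈ 0.200

0.200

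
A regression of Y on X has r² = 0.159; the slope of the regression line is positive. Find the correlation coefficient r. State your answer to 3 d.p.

|r| = √0.159 = 0.399
The association is positive, so r = 0.399.

0.399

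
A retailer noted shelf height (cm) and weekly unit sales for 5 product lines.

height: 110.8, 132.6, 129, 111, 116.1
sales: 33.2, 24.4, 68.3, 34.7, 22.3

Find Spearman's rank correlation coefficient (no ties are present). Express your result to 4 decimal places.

-0.1000

Rank height: 1, 5, 4, 2, 3
Rank sales: 3, 2, 5, 4, 1
d = rank(height) − rank(sales): -2, 3, -1, -2, 2; Σd² = 22
ρ = 1 − 6Σd² / [n(n²−1)] = 1 − 6×22 / (5×24) = 1 − 132/120 ≈ -0.1000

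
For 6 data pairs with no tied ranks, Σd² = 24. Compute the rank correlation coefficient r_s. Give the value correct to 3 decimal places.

0.314

ρ = 1 − 6Σd² / [n(n²−1)] = 1 − 6×24 / (6×35)
  = 1 − 144/210 = 1 − 0.6857 ≈ 0.314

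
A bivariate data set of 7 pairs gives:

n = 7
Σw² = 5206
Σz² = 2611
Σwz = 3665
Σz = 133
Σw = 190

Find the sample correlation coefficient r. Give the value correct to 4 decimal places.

0.8585

r = (nΣwz − ΣwΣz) / √[(nΣw² − (Σw)²)(nΣz² − (Σz)²)]
Numerator: 7×3665 − 190×133 = 385
Denominator: √[(36442 − 36100)(18277 − 17689)] = √[342 × 588] = 448.4373
r = 385 / 448.4373 ≈ 0.8585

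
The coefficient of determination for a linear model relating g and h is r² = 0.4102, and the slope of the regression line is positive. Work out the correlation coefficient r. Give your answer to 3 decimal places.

|r| = √0.4102 = 0.640
The association is positive, so r = 0.640.

0.640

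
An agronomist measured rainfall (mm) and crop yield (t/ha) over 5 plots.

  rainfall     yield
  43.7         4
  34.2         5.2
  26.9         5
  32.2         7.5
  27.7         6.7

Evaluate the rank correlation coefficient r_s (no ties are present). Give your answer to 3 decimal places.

Rank rainfall: 5, 4, 1, 3, 2
Rank yield: 1, 3, 2, 5, 4
d = rank(rainfall) − rank(yield): 4, 1, -1, -2, -2; Σd² = 26
ρ = 1 − 6Σd² / [n(n²−1)] = 1 − 6×26 / (5×24) = 1 − 156/120 ≈ -0.300

-0.300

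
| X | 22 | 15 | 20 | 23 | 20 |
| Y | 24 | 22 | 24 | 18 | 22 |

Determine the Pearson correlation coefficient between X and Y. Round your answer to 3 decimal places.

-0.265

n = 5, ΣX = 100, ΣY = 110, ΣX² = 2038, ΣY² = 2444, ΣXY = 2192
nΣXY − ΣXΣY = 10960 − 11000 = -40
nΣX² − (ΣX)² = 10190 − 10000 = 190; nΣY² − (ΣY)² = 12220 − 12100 = 120
r = -40 / √(190 × 120) = -40 / 150.9967 ≈ -0.265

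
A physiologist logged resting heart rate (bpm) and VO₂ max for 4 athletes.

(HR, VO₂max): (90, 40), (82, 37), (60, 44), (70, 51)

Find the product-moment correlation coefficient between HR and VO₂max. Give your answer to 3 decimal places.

-0.592

n = 4, Σx = 302, Σy = 172, Σx² = 23324, Σy² = 7506, Σxy = 12844
nΣxy − ΣxΣy = 51376 − 51944 = -568
nΣx² − (Σx)² = 93296 − 91204 = 2092; nΣy² − (Σy)² = 30024 − 29584 = 440
r = -568 / √(2092 × 440) = -568 / 959.4165 ≈ -0.592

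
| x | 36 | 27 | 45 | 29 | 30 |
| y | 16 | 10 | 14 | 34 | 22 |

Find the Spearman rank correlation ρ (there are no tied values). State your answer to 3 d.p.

0.000

Rank x: 4, 1, 5, 2, 3
Rank y: 3, 1, 2, 5, 4
d = rank(x) − rank(y): 1, 0, 3, -3, -1; Σd² = 20
ρ = 1 − 6Σd² / [n(n²−1)] = 1 − 6×20 / (5×24) = 1 − 120/120 ≈ 0.000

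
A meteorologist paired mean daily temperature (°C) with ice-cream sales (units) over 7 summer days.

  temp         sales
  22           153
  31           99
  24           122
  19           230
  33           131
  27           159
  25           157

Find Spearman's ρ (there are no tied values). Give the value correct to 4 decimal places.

Rank temp: 2, 6, 3, 1, 7, 5, 4
Rank sales: 4, 1, 2, 7, 3, 6, 5
d = rank(temp) − rank(sales): -2, 5, 1, -6, 4, -1, -1; Σd² = 84
ρ = 1 − 6Σd² / [n(n²−1)] = 1 − 6×84 / (7×48) = 1 − 504/336 ≈ -0.5000

-0.5000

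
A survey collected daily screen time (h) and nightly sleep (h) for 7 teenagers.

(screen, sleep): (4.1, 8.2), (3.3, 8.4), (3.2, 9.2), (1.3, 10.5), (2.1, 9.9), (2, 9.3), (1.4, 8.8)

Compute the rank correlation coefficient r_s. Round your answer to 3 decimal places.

-0.750

Rank screen: 7, 6, 5, 1, 4, 3, 2
Rank sleep: 1, 2, 4, 7, 6, 5, 3
d = rank(screen) − rank(sleep): 6, 4, 1, -6, -2, -2, -1; Σd² = 98
ρ = 1 − 6Σd² / [n(n²−1)] = 1 − 6×98 / (7×48) = 1 − 588/336 ≈ -0.750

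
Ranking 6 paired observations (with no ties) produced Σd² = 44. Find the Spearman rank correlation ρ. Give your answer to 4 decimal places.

-0.2571

ρ = 1 − 6Σd² / [n(n²−1)] = 1 − 6×44 / (6×35)
  = 1 − 264/210 = 1 − 1.25714 ≈ -0.2571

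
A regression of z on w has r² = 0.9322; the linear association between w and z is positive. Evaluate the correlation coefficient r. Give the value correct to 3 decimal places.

0.966

|r| = √0.9322 = 0.966
The association is positive, so r = 0.966.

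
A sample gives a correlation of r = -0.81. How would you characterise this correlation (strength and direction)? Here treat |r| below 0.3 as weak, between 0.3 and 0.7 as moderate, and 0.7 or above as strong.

strong negative

r = -0.81 < 0 so the relationship is negative.
|r| = 0.81, which falls in the strong range.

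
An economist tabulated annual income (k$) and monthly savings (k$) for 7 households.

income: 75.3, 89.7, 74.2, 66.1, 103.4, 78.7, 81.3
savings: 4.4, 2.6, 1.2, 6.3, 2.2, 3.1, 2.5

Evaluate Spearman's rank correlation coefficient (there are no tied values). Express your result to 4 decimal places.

Rank income: 3, 6, 2, 1, 7, 4, 5
Rank savings: 6, 4, 1, 7, 2, 5, 3
d = rank(income) − rank(savings): -3, 2, 1, -6, 5, -1, 2; Σd² = 80
ρ = 1 − 6Σd² / [n(n²−1)] = 1 − 6×80 / (7×48) = 1 − 480/336 ≈ -0.4286

-0.4286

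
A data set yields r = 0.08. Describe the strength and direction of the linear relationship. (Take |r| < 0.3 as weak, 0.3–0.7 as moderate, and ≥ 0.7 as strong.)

weak positive

r = 0.08 > 0 so the relationship is positive.
|r| = 0.08, which falls in the weak range.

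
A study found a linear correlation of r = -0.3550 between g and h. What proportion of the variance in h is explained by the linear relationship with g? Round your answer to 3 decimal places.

r² = (-0.3550)² = 0.126

0.126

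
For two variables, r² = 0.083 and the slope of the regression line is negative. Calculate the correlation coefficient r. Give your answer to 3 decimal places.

|r| = √0.083 = 0.288
The association is negative, so r = −0.288.

-0.288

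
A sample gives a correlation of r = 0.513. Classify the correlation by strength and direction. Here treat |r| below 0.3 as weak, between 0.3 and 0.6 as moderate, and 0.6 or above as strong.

moderate positive

r = 0.513 > 0 so the relationship is positive.
|r| = 0.513, which falls in the moderate range.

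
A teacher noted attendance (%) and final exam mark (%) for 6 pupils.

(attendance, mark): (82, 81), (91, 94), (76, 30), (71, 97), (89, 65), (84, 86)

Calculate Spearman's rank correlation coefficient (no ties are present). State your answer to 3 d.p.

Rank attendance: 3, 6, 2, 1, 5, 4
Rank mark: 3, 5, 1, 6, 2, 4
d = rank(attendance) − rank(mark): 0, 1, 1, -5, 3, 0; Σd² = 36
ρ = 1 − 6Σd² / [n(n²−1)] = 1 − 6×36 / (6×35) = 1 − 216/210 ≈ -0.029

-0.029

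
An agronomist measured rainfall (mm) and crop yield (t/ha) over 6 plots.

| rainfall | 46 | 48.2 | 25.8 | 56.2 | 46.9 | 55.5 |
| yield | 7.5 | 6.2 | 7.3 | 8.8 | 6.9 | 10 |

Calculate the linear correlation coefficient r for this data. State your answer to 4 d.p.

0.4849

n = 6, Σx = 278.6, Σy = 46.7, Σx² = 13543.18, Σy² = 373.03, Σxy = 2205.35
nΣxy − ΣxΣy = 13232.1 − 13010.62 = 221.48
nΣx² − (Σx)² = 81259.08 − 77617.96 = 3641.12; nΣy² − (Σy)² = 2238.18 − 2180.89 = 57.29
r = 221.48 / √(3641.12 × 57.29) = 221.48 / 456.7272 ≈ 0.4849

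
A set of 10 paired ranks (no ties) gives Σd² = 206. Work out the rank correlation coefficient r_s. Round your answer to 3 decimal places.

-0.248

ρ = 1 − 6Σd² / [n(n²−1)] = 1 − 6×206 / (10×99)
  = 1 − 1236/990 = 1 − 1.2485 ≈ -0.248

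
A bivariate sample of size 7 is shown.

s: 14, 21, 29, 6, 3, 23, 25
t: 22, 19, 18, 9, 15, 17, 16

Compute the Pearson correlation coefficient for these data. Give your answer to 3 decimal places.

n = 7, Σs = 121, Σt = 116, Σs² = 2677, Σt² = 2020, Σst = 2119
nΣst − ΣsΣt = 14833 − 14036 = 797
nΣs² − (Σs)² = 18739 − 14641 = 4098; nΣt² − (Σt)² = 14140 − 13456 = 684
r = 797 / √(4098 × 684) = 797 / 1674.2258 ≈ 0.476

0.476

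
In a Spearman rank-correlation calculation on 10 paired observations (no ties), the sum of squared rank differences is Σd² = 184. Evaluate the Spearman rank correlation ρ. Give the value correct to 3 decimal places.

ρ = 1 − 6Σd² / [n(n²−1)] = 1 − 6×184 / (10×99)
  = 1 − 1104/990 = 1 − 1.1152 ≈ -0.115

-0.115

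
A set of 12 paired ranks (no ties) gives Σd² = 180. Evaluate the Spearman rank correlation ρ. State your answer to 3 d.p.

0.371

ρ = 1 − 6Σd² / [n(n²−1)] = 1 − 6×180 / (12×143)
  = 1 − 1080/1716 = 1 − 0.6294 ≈ 0.371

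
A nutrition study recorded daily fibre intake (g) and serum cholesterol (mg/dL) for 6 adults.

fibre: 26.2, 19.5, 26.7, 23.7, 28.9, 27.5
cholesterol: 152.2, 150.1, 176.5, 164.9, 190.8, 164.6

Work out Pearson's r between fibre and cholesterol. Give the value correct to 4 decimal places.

n = 6, Σx = 152.5, Σy = 999.1, Σx² = 3932.73, Σy² = 167536.91, Σxy = 25575.89
nΣxy − ΣxΣy = 153455.34 − 152362.75 = 1092.59
nΣx² − (Σx)² = 23596.38 − 23256.25 = 340.13; nΣy² − (Σy)² = 1005221.46 − 998200.81 = 7020.65
r = 1092.59 / √(340.13 × 7020.65) = 1092.59 / 1545.2940 ≈ 0.7070

0.7070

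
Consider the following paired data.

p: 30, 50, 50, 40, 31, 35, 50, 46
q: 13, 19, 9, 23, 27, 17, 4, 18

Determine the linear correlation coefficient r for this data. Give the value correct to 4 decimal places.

-0.5006

n = 8, Σp = 332, Σq = 130, Σp² = 14302, Σq² = 2498, Σpq = 5170
nΣpq − ΣpΣq = 41360 − 43160 = -1800
nΣp² − (Σp)² = 114416 − 110224 = 4192; nΣq² − (Σq)² = 19984 − 16900 = 3084
r = -1800 / √(4192 × 3084) = -1800 / 3595.5706 ≈ -0.5006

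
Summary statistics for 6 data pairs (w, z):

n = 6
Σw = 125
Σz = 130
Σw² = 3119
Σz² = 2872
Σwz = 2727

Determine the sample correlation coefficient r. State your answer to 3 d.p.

r = (nΣwz − ΣwΣz) / √[(nΣw² − (Σw)²)(nΣz² − (Σz)²)]
Numerator: 6×2727 − 125×130 = 112
Denominator: √[(18714 − 15625)(17232 − 16900)] = √[3089 × 332] = 1012.6934
r = 112 / 1012.6934 ≈ 0.111

0.111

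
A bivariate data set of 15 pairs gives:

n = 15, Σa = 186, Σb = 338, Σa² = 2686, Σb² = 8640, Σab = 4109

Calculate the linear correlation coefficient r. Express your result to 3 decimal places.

r = (nΣab − ΣaΣb) / √[(nΣa² − (Σa)²)(nΣb² − (Σb)²)]
Numerator: 15×4109 − 186×338 = -1233
Denominator: √[(40290 − 34596)(129600 − 114244)] = √[5694 × 15356] = 9350.7788
r = -1233 / 9350.7788 ≈ -0.132

-0.132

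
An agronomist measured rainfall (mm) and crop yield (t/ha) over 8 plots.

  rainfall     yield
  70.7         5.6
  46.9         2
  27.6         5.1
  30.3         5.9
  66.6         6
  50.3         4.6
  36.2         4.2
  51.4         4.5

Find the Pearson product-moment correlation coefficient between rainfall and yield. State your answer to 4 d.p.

0.1633

n = 8, Σx = 380, Σy = 37.9, Σx² = 19796, Σy² = 191.23, Σxy = 1823.57
nΣxy − ΣxΣy = 14588.56 − 14402 = 186.56
nΣx² − (Σx)² = 158368 − 144400 = 13968; nΣy² − (Σy)² = 1529.84 − 1436.41 = 93.43
r = 186.56 / √(13968 × 93.43) = 186.56 / 1142.3792 ≈ 0.1633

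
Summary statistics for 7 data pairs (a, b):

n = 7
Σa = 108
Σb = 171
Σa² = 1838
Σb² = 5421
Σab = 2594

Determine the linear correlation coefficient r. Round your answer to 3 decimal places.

-0.096

r = (nΣab − ΣaΣb) / √[(nΣa² − (Σa)²)(nΣb² − (Σb)²)]
Numerator: 7×2594 − 108×171 = -310
Denominator: √[(12866 − 11664)(37947 − 29241)] = √[1202 × 8706] = 3234.9053
r = -310 / 3234.9053 ≈ -0.096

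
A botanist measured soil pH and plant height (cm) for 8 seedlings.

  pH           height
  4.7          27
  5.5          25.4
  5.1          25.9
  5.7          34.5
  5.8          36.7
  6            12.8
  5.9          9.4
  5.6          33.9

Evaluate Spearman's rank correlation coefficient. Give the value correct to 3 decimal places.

-0.238

Rank pH: 1, 3, 2, 5, 6, 8, 7, 4
Rank height: 5, 3, 4, 7, 8, 2, 1, 6
d = rank(pH) − rank(height): -4, 0, -2, -2, -2, 6, 6, -2; Σd² = 104
ρ = 1 − 6Σd² / [n(n²−1)] = 1 − 6×104 / (8×63) = 1 − 624/504 ≈ -0.238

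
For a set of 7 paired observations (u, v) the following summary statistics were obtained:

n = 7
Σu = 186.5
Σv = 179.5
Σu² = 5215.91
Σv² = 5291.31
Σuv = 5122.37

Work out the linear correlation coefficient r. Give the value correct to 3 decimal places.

0.824

r = (nΣuv − ΣuΣv) / √[(nΣu² − (Σu)²)(nΣv² − (Σv)²)]
Numerator: 7×5122.37 − 186.5×179.5 = 2379.84
Denominator: √[(36511.37 − 34782.25)(37039.17 − 32220.25)] = √[1729.12 × 4818.92] = 2886.6054
r = 2379.84 / 2886.6054 ≈ 0.824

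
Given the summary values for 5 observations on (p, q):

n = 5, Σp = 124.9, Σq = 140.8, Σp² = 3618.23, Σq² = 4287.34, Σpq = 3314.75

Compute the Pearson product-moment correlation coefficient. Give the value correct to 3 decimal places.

-0.505

r = (nΣpq − ΣpΣq) / √[(nΣp² − (Σp)²)(nΣq² − (Σq)²)]
Numerator: 5×3314.75 − 124.9×140.8 = -1012.17
Denominator: √[(18091.15 − 15600.01)(21436.7 − 19824.64)] = √[2491.14 × 1612.06] = 2003.9629
r = -1012.17 / 2003.9629 ≈ -0.505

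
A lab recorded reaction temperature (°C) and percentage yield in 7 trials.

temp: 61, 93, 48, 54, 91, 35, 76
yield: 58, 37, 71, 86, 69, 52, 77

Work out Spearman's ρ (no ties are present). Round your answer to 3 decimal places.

-0.214

Rank temp: 4, 7, 2, 3, 6, 1, 5
Rank yield: 3, 1, 5, 7, 4, 2, 6
d = rank(temp) − rank(yield): 1, 6, -3, -4, 2, -1, -1; Σd² = 68
ρ = 1 − 6Σd² / [n(n²−1)] = 1 − 6×68 / (7×48) = 1 − 408/336 ≈ -0.214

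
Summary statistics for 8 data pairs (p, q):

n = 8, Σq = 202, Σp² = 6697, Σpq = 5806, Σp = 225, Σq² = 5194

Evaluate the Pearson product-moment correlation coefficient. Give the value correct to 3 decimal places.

0.672

r = (nΣpq − ΣpΣq) / √[(nΣp² − (Σp)²)(nΣq² − (Σq)²)]
Numerator: 8×5806 − 225×202 = 998
Denominator: √[(53576 − 50625)(41552 − 40804)] = √[2951 × 748] = 1485.7146
r = 998 / 1485.7146 ≈ 0.672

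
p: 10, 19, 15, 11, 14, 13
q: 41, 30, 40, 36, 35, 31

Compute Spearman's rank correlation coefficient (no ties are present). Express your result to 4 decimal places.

-0.6000

Rank p: 1, 6, 5, 2, 4, 3
Rank q: 6, 1, 5, 4, 3, 2
d = rank(p) − rank(q): -5, 5, 0, -2, 1, 1; Σd² = 56
ρ = 1 − 6Σd² / [n(n²−1)] = 1 − 6×56 / (6×35) = 1 − 336/210 ≈ -0.6000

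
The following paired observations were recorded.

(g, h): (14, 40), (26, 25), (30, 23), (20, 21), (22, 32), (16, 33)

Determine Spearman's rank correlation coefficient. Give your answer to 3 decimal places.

Rank g: 1, 5, 6, 3, 4, 2
Rank h: 6, 3, 2, 1, 4, 5
d = rank(g) − rank(h): -5, 2, 4, 2, 0, -3; Σd² = 58
ρ = 1 − 6Σd² / [n(n²−1)] = 1 − 6×58 / (6×35) = 1 − 348/210 ≈ -0.657

-0.657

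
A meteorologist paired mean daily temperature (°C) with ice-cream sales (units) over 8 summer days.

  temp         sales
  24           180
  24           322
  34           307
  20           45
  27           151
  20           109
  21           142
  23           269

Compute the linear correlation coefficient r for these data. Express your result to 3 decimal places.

0.627

n = 8, Σx = 193, Σy = 1525, Σx² = 4807, Σy² = 359565, Σxy = 38812
nΣxy − ΣxΣy = 310496 − 294325 = 16171
nΣx² − (Σx)² = 38456 − 37249 = 1207; nΣy² − (Σy)² = 2876520 − 2325625 = 550895
r = 16171 / √(1207 × 550895) = 16171 / 25786.2418 ≈ 0.627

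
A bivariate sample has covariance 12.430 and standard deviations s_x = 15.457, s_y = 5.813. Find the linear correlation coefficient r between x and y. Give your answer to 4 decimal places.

0.1383

r = Cov(x,y) / (s_x · s_y) = 12.430 / (15.457 × 5.813)
  = 12.430 / 89.8515 ≈ 0.1383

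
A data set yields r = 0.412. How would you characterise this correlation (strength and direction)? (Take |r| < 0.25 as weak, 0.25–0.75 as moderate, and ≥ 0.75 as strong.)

moderate positive

r = 0.412 > 0 so the relationship is positive.
|r| = 0.412, which falls in the moderate range.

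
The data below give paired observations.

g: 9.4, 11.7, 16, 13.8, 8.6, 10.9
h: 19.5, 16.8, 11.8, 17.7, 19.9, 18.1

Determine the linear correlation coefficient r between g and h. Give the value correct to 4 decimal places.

n = 6, Σg = 70.4, Σh = 103.8, Σg² = 864.46, Σh² = 1838.64, Σgh = 1181.35
nΣgh − ΣgΣh = 7088.1 − 7307.52 = -219.42
nΣg² − (Σg)² = 5186.76 − 4956.16 = 230.6; nΣh² − (Σh)² = 11031.84 − 10774.44 = 257.4
r = -219.42 / √(230.6 × 257.4) = -219.42 / 243.6318 ≈ -0.9006

-0.9006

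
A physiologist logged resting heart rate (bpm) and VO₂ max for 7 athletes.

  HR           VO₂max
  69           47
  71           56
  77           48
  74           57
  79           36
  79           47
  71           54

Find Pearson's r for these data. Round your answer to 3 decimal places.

-0.585

n = 7, Σx = 520, Σy = 345, Σx² = 38730, Σy² = 17319, Σxy = 25524
nΣxy − ΣxΣy = 178668 − 179400 = -732
nΣx² − (Σx)² = 271110 − 270400 = 710; nΣy² − (Σy)² = 121233 − 119025 = 2208
r = -732 / √(710 × 2208) = -732 / 1252.0703 ≈ -0.585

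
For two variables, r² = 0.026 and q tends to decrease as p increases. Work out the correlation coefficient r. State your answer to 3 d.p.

|r| = √0.026 = 0.161
The association is negative, so r = −0.161.

-0.161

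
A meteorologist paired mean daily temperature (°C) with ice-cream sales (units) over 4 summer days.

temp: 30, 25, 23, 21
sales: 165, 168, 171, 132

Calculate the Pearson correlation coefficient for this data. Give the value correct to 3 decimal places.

0.542

n = 4, Σx = 99, Σy = 636, Σx² = 2495, Σy² = 102114, Σxy = 15855
nΣxy − ΣxΣy = 63420 − 62964 = 456
nΣx² − (Σx)² = 9980 − 9801 = 179; nΣy² − (Σy)² = 408456 − 404496 = 3960
r = 456 / √(179 × 3960) = 456 / 841.9264 ≈ 0.542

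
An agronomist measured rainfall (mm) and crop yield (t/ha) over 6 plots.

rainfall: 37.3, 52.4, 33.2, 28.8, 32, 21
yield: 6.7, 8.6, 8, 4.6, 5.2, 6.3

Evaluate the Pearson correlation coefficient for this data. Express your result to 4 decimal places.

0.6536

n = 6, Σx = 204.7, Σy = 39.4, Σx² = 7533.73, Σy² = 270.74, Σxy = 1397.33
nΣxy − ΣxΣy = 8383.98 − 8065.18 = 318.8
nΣx² − (Σx)² = 45202.38 − 41902.09 = 3300.29; nΣy² − (Σy)² = 1624.44 − 1552.36 = 72.08
r = 318.8 / √(3300.29 × 72.08) = 318.8 / 487.7345 ≈ 0.6536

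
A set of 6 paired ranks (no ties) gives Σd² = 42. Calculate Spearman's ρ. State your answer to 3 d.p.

ρ = 1 − 6Σd² / [n(n²−1)] = 1 − 6×42 / (6×35)
  = 1 − 252/210 = 1 − 1.2000 ≈ -0.200

-0.200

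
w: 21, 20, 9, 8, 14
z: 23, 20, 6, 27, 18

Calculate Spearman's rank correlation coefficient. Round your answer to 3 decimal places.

Rank w: 5, 4, 2, 1, 3
Rank z: 4, 3, 1, 5, 2
d = rank(w) − rank(z): 1, 1, 1, -4, 1; Σd² = 20
ρ = 1 − 6Σd² / [n(n²−1)] = 1 − 6×20 / (5×24) = 1 − 120/120 ≈ 0.000

0.000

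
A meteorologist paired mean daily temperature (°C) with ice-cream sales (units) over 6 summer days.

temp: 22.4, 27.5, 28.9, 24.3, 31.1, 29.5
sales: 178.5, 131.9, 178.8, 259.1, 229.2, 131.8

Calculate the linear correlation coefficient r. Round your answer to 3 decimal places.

-0.188

n = 6, Σx = 163.7, Σy = 1109.3, Σx² = 4521.17, Σy² = 218265.99, Σxy = 30105.32
nΣxy − ΣxΣy = 180631.92 − 181592.41 = -960.49
nΣx² − (Σx)² = 27127.02 − 26797.69 = 329.33; nΣy² − (Σy)² = 1309595.94 − 1230546.49 = 79049.45
r = -960.49 / √(329.33 × 79049.45) = -960.49 / 5102.2892 ≈ -0.188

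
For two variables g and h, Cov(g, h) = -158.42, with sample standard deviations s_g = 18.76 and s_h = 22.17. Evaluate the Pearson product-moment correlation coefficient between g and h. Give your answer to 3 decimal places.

-0.381

r = Cov(g,h) / (s_g · s_h) = -158.42 / (18.76 × 22.17)
  = -158.42 / 415.9092 ≈ -0.381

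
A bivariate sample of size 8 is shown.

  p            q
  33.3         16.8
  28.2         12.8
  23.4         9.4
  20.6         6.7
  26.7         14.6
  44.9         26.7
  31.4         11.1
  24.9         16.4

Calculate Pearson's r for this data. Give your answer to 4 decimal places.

n = 8, Σp = 233.4, Σq = 114.5, Σp² = 7210.92, Σq² = 1897.55, Σpq = 3623.93
nΣpq − ΣpΣq = 28991.44 − 26724.3 = 2267.14
nΣp² − (Σp)² = 57687.36 − 54475.56 = 3211.8; nΣq² − (Σq)² = 15180.4 − 13110.25 = 2070.15
r = 2267.14 / √(3211.8 × 2070.15) = 2267.14 / 2578.5476 ≈ 0.8792

0.8792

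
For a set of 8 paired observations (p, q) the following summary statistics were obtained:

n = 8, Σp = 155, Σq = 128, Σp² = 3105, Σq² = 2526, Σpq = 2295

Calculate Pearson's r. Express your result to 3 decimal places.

-0.838

r = (nΣpq − ΣpΣq) / √[(nΣp² − (Σp)²)(nΣq² − (Σq)²)]
Numerator: 8×2295 − 155×128 = -1480
Denominator: √[(24840 − 24025)(20208 − 16384)] = √[815 × 3824] = 1765.3781
r = -1480 / 1765.3781 ≈ -0.838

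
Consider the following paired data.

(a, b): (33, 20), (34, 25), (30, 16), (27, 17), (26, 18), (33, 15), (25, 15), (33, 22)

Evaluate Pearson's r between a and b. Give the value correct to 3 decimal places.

0.596

n = 8, Σa = 241, Σb = 148, Σa² = 7353, Σb² = 2828, Σab = 4513
nΣab − ΣaΣb = 36104 − 35668 = 436
nΣa² − (Σa)² = 58824 − 58081 = 743; nΣb² − (Σb)² = 22624 − 21904 = 720
r = 436 / √(743 × 720) = 436 / 731.4096 ≈ 0.596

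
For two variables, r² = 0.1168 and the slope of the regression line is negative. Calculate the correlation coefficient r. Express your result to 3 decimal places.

|r| = √0.1168 = 0.342
The association is negative, so r = −0.342.

-0.342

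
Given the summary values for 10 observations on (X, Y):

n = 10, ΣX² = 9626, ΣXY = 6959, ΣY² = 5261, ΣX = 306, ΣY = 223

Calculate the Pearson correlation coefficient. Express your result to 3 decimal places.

0.492

r = (nΣXY − ΣXΣY) / √[(nΣX² − (ΣX)²)(nΣY² − (ΣY)²)]
Numerator: 10×6959 − 306×223 = 1352
Denominator: √[(96260 − 93636)(52610 − 49729)] = √[2624 × 2881] = 2749.4989
r = 1352 / 2749.4989 ≈ 0.492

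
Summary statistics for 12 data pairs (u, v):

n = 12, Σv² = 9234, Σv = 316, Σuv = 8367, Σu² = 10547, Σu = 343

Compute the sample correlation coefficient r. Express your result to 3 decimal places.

r = (nΣuv − ΣuΣv) / √[(nΣu² − (Σu)²)(nΣv² − (Σv)²)]
Numerator: 12×8367 − 343×316 = -7984
Denominator: √[(126564 − 117649)(110808 − 99856)] = √[8915 × 10952] = 9881.1477
r = -7984 / 9881.1477 ≈ -0.808

-0.808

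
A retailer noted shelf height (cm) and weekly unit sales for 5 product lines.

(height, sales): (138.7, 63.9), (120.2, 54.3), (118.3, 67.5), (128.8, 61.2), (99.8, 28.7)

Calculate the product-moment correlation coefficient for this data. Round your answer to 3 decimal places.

0.815

n = 5, Σx = 605.8, Σy = 275.6, Σx² = 74230.1, Σy² = 16157.08, Σxy = 34121.86
nΣxy − ΣxΣy = 170609.3 − 166958.48 = 3650.82
nΣx² − (Σx)² = 371150.5 − 366993.64 = 4156.86; nΣy² − (Σy)² = 80785.4 − 75955.36 = 4830.04
r = 3650.82 / √(4156.86 × 4830.04) = 3650.82 / 4480.8258 ≈ 0.815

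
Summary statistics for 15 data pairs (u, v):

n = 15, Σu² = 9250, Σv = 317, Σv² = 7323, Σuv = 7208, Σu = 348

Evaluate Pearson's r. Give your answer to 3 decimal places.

-0.171

r = (nΣuv − ΣuΣv) / √[(nΣu² − (Σu)²)(nΣv² − (Σv)²)]
Numerator: 15×7208 − 348×317 = -2196
Denominator: √[(138750 − 121104)(109845 − 100489)] = √[17646 × 9356] = 12848.9679
r = -2196 / 12848.9679 ≈ -0.171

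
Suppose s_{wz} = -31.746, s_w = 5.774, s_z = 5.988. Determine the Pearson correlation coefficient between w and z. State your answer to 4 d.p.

r = Cov(w,z) / (s_w · s_z) = -31.746 / (5.774 × 5.988)
  = -31.746 / 34.5747 ≈ -0.9182

-0.9182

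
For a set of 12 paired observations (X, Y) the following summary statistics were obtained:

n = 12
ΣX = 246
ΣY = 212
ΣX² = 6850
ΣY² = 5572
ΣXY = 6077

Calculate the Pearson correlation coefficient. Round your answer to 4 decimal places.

r = (nΣXY − ΣXΣY) / √[(nΣX² − (ΣX)²)(nΣY² − (ΣY)²)]
Numerator: 12×6077 − 246×212 = 20772
Denominator: √[(82200 − 60516)(66864 − 44944)] = √[21684 × 21920] = 21801.6807
r = 20772 / 21801.6807 ≈ 0.9528

0.9528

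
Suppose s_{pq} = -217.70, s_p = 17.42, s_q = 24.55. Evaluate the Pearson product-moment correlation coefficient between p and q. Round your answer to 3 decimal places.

r = Cov(p,q) / (s_p · s_q) = -217.70 / (17.42 × 24.55)
  = -217.70 / 427.6610 ≈ -0.509

-0.509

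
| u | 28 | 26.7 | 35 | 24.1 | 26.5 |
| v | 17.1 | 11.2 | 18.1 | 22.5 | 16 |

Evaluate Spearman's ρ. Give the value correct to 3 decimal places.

-0.100

Rank u: 4, 3, 5, 1, 2
Rank v: 3, 1, 4, 5, 2
d = rank(u) − rank(v): 1, 2, 1, -4, 0; Σd² = 22
ρ = 1 − 6Σd² / [n(n²−1)] = 1 − 6×22 / (5×24) = 1 − 132/120 ≈ -0.100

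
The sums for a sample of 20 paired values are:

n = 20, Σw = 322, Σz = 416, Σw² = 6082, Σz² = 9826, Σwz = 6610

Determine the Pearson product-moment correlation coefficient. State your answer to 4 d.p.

-0.0854

r = (nΣwz − ΣwΣz) / √[(nΣw² − (Σw)²)(nΣz² − (Σz)²)]
Numerator: 20×6610 − 322×416 = -1752
Denominator: √[(121640 − 103684)(196520 − 173056)] = √[17956 × 23464] = 20526.0708
r = -1752 / 20526.0708 ≈ -0.0854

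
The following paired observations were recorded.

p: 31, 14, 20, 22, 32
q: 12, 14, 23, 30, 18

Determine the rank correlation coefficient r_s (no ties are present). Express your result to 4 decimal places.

Rank p: 4, 1, 2, 3, 5
Rank q: 1, 2, 4, 5, 3
d = rank(p) − rank(q): 3, -1, -2, -2, 2; Σd² = 22
ρ = 1 − 6Σd² / [n(n²−1)] = 1 − 6×22 / (5×24) = 1 − 132/120 ≈ -0.1000

-0.1000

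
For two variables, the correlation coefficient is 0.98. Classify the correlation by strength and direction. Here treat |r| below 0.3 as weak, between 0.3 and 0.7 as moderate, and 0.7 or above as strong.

strong positive

r = 0.98 > 0 so the relationship is positive.
|r| = 0.98, which falls in the strong range.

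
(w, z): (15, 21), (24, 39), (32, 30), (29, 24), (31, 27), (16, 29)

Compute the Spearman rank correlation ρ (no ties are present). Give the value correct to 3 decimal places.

Rank w: 1, 3, 6, 4, 5, 2
Rank z: 1, 6, 5, 2, 3, 4
d = rank(w) − rank(z): 0, -3, 1, 2, 2, -2; Σd² = 22
ρ = 1 − 6Σd² / [n(n²−1)] = 1 − 6×22 / (6×35) = 1 − 132/210 ≈ 0.371

0.371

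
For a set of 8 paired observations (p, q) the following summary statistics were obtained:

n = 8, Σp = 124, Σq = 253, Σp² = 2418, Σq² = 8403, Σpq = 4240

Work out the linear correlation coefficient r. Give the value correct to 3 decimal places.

r = (nΣpq − ΣpΣq) / √[(nΣp² − (Σp)²)(nΣq² − (Σq)²)]
Numerator: 8×4240 − 124×253 = 2548
Denominator: √[(19344 − 15376)(67224 − 64009)] = √[3968 × 3215] = 3571.7111
r = 2548 / 3571.7111 ≈ 0.713

0.713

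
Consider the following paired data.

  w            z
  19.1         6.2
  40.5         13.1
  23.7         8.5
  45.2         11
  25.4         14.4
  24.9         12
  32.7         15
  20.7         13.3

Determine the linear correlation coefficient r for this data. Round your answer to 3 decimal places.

0.319

n = 8, Σw = 232.2, Σz = 93.5, Σw² = 7372.74, Σz² = 1156.55, Σwz = 2777.99
nΣwz − ΣwΣz = 22223.92 − 21710.7 = 513.22
nΣw² − (Σw)² = 58981.92 − 53916.84 = 5065.08; nΣz² − (Σz)² = 9252.4 − 8742.25 = 510.15
r = 513.22 / √(5065.08 × 510.15) = 513.22 / 1607.4671 ≈ 0.319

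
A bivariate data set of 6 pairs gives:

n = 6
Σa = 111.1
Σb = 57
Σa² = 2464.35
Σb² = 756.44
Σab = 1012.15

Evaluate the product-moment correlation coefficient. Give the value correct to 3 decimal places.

r = (nΣab − ΣaΣb) / √[(nΣa² − (Σa)²)(nΣb² − (Σb)²)]
Numerator: 6×1012.15 − 111.1×57 = -259.8
Denominator: √[(14786.1 − 12343.21)(4538.64 − 3249)] = √[2442.89 × 1289.64] = 1774.9503
r = -259.8 / 1774.9503 ≈ -0.146

-0.146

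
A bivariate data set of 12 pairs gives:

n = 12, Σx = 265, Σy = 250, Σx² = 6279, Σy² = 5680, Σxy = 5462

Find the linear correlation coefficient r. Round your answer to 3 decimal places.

r = (nΣxy − ΣxΣy) / √[(nΣx² − (Σx)²)(nΣy² − (Σy)²)]
Numerator: 12×5462 − 265×250 = -706
Denominator: √[(75348 − 70225)(68160 − 62500)] = √[5123 × 5660] = 5384.8101
r = -706 / 5384.8101 ≈ -0.131

-0.131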